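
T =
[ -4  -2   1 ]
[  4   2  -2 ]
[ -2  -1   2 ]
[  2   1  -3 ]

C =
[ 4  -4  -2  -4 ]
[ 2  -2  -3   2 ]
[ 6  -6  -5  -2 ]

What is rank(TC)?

First compute TC:
[[-14,  14,   9,  10],
 [  8,  -8,  -4,  -8],
 [  2,  -2,  -3,   2],
 [ -8,   8,   8,   0]]
Now row reduce the product.
R2 ← R2 + (4/7)·R1: [0, 0, 8/7, -16/7]
R3 ← R3 + (1/7)·R1: [0, 0, -12/7, 24/7]
R4 ← R4 − (4/7)·R1: [0, 0, 20/7, -40/7]
R3 ← R3 + (3/2)·R2: [0, 0, 0, 0]
R4 ← R4 − (5/2)·R2: [0, 0, 0, 0]
2 nonzero rows, so rank(TC) = 2.

2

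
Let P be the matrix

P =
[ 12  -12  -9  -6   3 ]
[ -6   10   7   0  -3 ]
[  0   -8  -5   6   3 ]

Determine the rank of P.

2

Row reduce to echelon form.
R2 ← R2 + (1/2)·R1: [0, 4, 5/2, -3, -3/2]
R3 ← R3 + (2)·R2: [0, 0, 0, 0, 0]
Echelon form has 2 nonzero rows, so rank(P) = 2.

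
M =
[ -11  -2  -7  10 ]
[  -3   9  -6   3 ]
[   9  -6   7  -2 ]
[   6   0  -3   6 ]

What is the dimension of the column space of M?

4

Row reduce to echelon form.
R2 ← R2 − (3/11)·R1: [0, 105/11, -45/11, 3/11]
R3 ← R3 + (9/11)·R1: [0, -84/11, 14/11, 68/11]
R4 ← R4 + (6/11)·R1: [0, -12/11, -75/11, 126/11]
R3 ← R3 + (4/5)·R2: [0, 0, -2, 32/5]
R4 ← R4 + (4/35)·R2: [0, 0, -51/7, 402/35]
R4 ← R4 − (51/14)·R3: [0, 0, 0, -414/35]
Echelon form has 4 nonzero rows, so rank(M) = 4.
The column space has dimension equal to the rank: 4.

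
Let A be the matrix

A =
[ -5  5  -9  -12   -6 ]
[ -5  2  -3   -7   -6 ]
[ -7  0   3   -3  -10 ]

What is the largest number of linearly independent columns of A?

Row reduce to echelon form.
R2 ← R2 − R1: [0, -3, 6, 5, 0]
R3 ← R3 − (7/5)·R1: [0, -7, 78/5, 69/5, -8/5]
R3 ← R3 − (7/3)·R2: [0, 0, 8/5, 32/15, -8/5]
Echelon form has 3 nonzero rows, so rank(A) = 3.
The rank gives the maximum number of linearly independent columns: 3.

3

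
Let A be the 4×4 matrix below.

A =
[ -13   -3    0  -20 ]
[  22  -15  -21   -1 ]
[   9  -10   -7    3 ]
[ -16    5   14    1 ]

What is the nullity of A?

Row reduce to echelon form.
R2 ← R2 + (22/13)·R1: [0, -261/13, -21, -453/13]
R3 ← R3 + (9/13)·R1: [0, -157/13, -7, -141/13]
R4 ← R4 − (16/13)·R1: [0, 113/13, 14, 333/13]
R3 ← R3 − (157/261)·R2: [0, 0, 490/87, 880/87]
R4 ← R4 + (113/261)·R2: [0, 0, 427/87, 916/87]
R4 ← R4 − (61/70)·R3: [0, 0, 0, 12/7]
4 nonzero rows, so rank(A) = 4.
A has 4 columns; by rank–nullity, nullity = 4 − 4 = 0.

0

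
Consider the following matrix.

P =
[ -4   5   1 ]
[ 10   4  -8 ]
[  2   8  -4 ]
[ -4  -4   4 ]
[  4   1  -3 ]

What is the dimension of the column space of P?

Row reduce to echelon form.
R2 ← R2 + (5/2)·R1: [0, 33/2, -11/2]
R3 ← R3 + (1/2)·R1: [0, 21/2, -7/2]
R4 ← R4 − R1: [0, -9, 3]
R5 ← R5 + R1: [0, 6, -2]
R3 ← R3 − (7/11)·R2: [0, 0, 0]
R4 ← R4 + (6/11)·R2: [0, 0, 0]
R5 ← R5 − (4/11)·R2: [0, 0, 0]
Echelon form has 2 nonzero rows, so rank(P) = 2.
The column space has dimension equal to the rank: 2.

2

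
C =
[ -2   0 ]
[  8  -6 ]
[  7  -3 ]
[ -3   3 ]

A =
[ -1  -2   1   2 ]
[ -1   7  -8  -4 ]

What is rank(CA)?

First compute CA:
[[  2,   4,  -2,  -4],
 [ -2, -58,  56,  40],
 [ -4, -35,  31,  26],
 [  0,  27, -27, -18]]
Now row reduce the product.
R2 ← R2 + R1: [0, -54, 54, 36]
R3 ← R3 + (2)·R1: [0, -27, 27, 18]
R3 ← R3 − (1/2)·R2: [0, 0, 0, 0]
R4 ← R4 + (1/2)·R2: [0, 0, 0, 0]
2 nonzero rows, so rank(CA) = 2.

2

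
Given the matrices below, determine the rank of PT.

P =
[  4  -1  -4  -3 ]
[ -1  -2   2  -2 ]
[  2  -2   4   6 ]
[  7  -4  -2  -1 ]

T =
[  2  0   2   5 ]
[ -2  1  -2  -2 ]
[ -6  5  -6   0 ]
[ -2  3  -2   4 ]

First compute PT:
[[ 40, -30,  40,  10],
 [ -6,   2,  -6,  -9],
 [-28,  36, -28,  38],
 [ 36, -17,  36,  39]]
Now row reduce the product.
R2 ← R2 + (3/20)·R1: [0, -5/2, 0, -15/2]
R3 ← R3 + (7/10)·R1: [0, 15, 0, 45]
R4 ← R4 − (9/10)·R1: [0, 10, 0, 30]
R3 ← R3 + (6)·R2: [0, 0, 0, 0]
R4 ← R4 + (4)·R2: [0, 0, 0, 0]
2 nonzero rows, so rank(PT) = 2.

2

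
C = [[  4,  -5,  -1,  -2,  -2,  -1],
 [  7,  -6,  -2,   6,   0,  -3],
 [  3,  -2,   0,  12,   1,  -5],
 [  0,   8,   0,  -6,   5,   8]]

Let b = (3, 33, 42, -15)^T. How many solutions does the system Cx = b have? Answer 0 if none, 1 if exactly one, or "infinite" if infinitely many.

Row reduce the augmented matrix [C | b].
R2 ← R2 − (7/4)·R1: [0, 11/4, -1/4, 19/2, 7/2, -5/4, 111/4]
R3 ← R3 − (3/4)·R1: [0, 7/4, 3/4, 27/2, 5/2, -17/4, 159/4]
R3 ← R3 − (7/11)·R2: [0, 0, 10/11, 82/11, 3/11, -38/11, 243/11]
R4 ← R4 − (32/11)·R2: [0, 0, 8/11, -370/11, -57/11, 128/11, -1053/11]
R4 ← R4 − (4/5)·R3: [0, 0, 0, -198/5, -27/5, 72/5, -567/5]
The echelon form has 4 nonzero rows, and every pivot lies in the first 6 columns, so rank(C) = rank([C|b]) = 4.
The system is consistent.
rank = 4 < 6 unknowns, so there are infinitely many solutions.

infinite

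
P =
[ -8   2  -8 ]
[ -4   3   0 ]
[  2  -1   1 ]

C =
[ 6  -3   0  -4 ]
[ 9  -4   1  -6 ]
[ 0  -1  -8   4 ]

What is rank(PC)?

2

First compute PC:
[[-30,  24,  66, -12],
 [  3,   0,   3,  -2],
 [  3,  -3,  -9,   2]]
Now row reduce the product.
R2 ← R2 + (1/10)·R1: [0, 12/5, 48/5, -16/5]
R3 ← R3 + (1/10)·R1: [0, -3/5, -12/5, 4/5]
R3 ← R3 + (1/4)·R2: [0, 0, 0, 0]
2 nonzero rows, so rank(PC) = 2.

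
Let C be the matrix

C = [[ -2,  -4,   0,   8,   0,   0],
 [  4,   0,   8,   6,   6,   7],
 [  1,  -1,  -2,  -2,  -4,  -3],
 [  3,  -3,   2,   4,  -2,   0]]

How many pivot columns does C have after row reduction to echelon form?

3

Row reduce to echelon form.
R2 ← R2 + (2)·R1: [0, -8, 8, 22, 6, 7]
R3 ← R3 + (1/2)·R1: [0, -3, -2, 2, -4, -3]
R4 ← R4 + (3/2)·R1: [0, -9, 2, 16, -2, 0]
R3 ← R3 − (3/8)·R2: [0, 0, -5, -25/4, -25/4, -45/8]
R4 ← R4 − (9/8)·R2: [0, 0, -7, -35/4, -35/4, -63/8]
R4 ← R4 − (7/5)·R3: [0, 0, 0, 0, 0, 0]
Echelon form has 3 nonzero rows, so rank(C) = 3.
Each nonzero row contributes one pivot column: 3 pivot columns.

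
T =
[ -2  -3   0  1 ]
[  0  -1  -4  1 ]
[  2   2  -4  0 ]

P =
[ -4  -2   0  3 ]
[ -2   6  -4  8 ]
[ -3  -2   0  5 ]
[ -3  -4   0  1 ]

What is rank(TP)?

2

First compute TP:
[[ 11, -18,  12, -29],
 [ 11,  -2,   4, -27],
 [  0,  16,  -8,   2]]
Now row reduce the product.
R2 ← R2 − R1: [0, 16, -8, 2]
R3 ← R3 − R2: [0, 0, 0, 0]
2 nonzero rows, so rank(TP) = 2.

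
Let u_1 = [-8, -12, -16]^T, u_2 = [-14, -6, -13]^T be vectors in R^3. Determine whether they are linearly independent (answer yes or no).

yes

Form the matrix with these vectors as rows and row reduce.
R2 ← R2 − (7/4)·R1: [0, 15, 15]
2 nonzero rows, so the 2 vectors span a space of dimension 2.
Since 2 = 2, the vectors are linearly independent.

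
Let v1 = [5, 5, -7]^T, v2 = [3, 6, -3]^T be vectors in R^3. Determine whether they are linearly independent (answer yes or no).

yes

Form the matrix with these vectors as rows and row reduce.
R2 ← R2 − (3/5)·R1: [0, 3, 6/5]
2 nonzero rows, so the 2 vectors span a space of dimension 2.
Since 2 = 2, the vectors are linearly independent.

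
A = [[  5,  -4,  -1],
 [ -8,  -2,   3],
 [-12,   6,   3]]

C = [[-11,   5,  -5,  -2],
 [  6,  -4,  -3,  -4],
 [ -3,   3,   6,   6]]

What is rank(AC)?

2

First compute AC:
[[-76,  38, -19,   0],
 [ 67, -23,  64,  42],
 [159, -75,  60,  18]]
Now row reduce the product.
R2 ← R2 + (67/76)·R1: [0, 21/2, 189/4, 42]
R3 ← R3 + (159/76)·R1: [0, 9/2, 81/4, 18]
R3 ← R3 − (3/7)·R2: [0, 0, 0, 0]
2 nonzero rows, so rank(AC) = 2.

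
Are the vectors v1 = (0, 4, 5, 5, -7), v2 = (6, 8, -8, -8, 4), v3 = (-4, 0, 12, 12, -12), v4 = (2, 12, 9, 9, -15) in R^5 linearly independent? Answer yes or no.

Form the matrix with these vectors as rows and row reduce.
Swap R1 ↔ R2
R3 ← R3 + (2/3)·R1: [0, 16/3, 20/3, 20/3, -28/3]
R4 ← R4 − (1/3)·R1: [0, 28/3, 35/3, 35/3, -49/3]
R3 ← R3 − (4/3)·R2: [0, 0, 0, 0, 0]
R4 ← R4 − (7/3)·R2: [0, 0, 0, 0, 0]
2 nonzero rows, so the 4 vectors span a space of dimension 2.
Since 2 < 4, the vectors are linearly dependent.

no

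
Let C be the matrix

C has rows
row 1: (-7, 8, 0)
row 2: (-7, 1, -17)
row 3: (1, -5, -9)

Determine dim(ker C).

0

Row reduce to echelon form.
R2 ← R2 − R1: [0, -7, -17]
R3 ← R3 + (1/7)·R1: [0, -27/7, -9]
R3 ← R3 − (27/49)·R2: [0, 0, 18/49]
3 nonzero rows, so rank(C) = 3.
C has 3 columns; by rank–nullity, nullity = 3 − 3 = 0.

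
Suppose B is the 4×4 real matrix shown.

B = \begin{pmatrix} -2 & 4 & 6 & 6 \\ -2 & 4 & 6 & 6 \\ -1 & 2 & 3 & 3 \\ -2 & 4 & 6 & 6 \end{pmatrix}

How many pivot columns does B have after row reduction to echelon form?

1

Row reduce to echelon form.
R2 ← R2 − R1: [0, 0, 0, 0]
R3 ← R3 − (1/2)·R1: [0, 0, 0, 0]
R4 ← R4 − R1: [0, 0, 0, 0]
Echelon form has 1 nonzero row, so rank(B) = 1.
Each nonzero row contributes one pivot column: 1 pivot columns.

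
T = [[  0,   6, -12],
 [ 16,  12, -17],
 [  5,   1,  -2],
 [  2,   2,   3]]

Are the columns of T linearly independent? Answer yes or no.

Row reduce T to echelon form.
Swap R1 ↔ R2
R3 ← R3 − (5/16)·R1: [0, -11/4, 53/16]
R4 ← R4 − (1/8)·R1: [0, 1/2, 41/8]
R3 ← R3 + (11/24)·R2: [0, 0, -35/16]
R4 ← R4 − (1/12)·R2: [0, 0, 49/8]
R4 ← R4 + (14/5)·R3: [0, 0, 0]
3 pivots among 3 columns.
Every column is a pivot column, so the columns are linearly independent.

yes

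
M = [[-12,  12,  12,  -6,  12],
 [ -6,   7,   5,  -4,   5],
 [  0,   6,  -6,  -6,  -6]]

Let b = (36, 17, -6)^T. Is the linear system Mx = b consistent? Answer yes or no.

yes

Row reduce the augmented matrix [M | b].
R2 ← R2 − (1/2)·R1: [0, 1, -1, -1, -1, -1]
R3 ← R3 − (6)·R2: [0, 0, 0, 0, 0, 0]
The echelon form has 2 nonzero rows, and every pivot lies in the first 5 columns, so rank(M) = rank([M|b]) = 2.
The system is consistent.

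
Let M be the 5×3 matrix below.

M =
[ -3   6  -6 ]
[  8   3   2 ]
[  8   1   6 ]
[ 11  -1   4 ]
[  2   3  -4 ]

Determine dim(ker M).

0

Row reduce to echelon form.
R2 ← R2 + (8/3)·R1: [0, 19, -14]
R3 ← R3 + (8/3)·R1: [0, 17, -10]
R4 ← R4 + (11/3)·R1: [0, 21, -18]
R5 ← R5 + (2/3)·R1: [0, 7, -8]
R3 ← R3 − (17/19)·R2: [0, 0, 48/19]
R4 ← R4 − (21/19)·R2: [0, 0, -48/19]
R5 ← R5 − (7/19)·R2: [0, 0, -54/19]
R4 ← R4 + R3: [0, 0, 0]
R5 ← R5 + (9/8)·R3: [0, 0, 0]
3 nonzero rows, so rank(M) = 3.
M has 3 columns; by rank–nullity, nullity = 3 − 3 = 0.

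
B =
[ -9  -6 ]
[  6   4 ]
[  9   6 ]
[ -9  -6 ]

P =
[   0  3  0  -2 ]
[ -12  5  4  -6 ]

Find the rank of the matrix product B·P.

First compute BP:
[[ 72, -57, -24,  54],
 [-48,  38,  16, -36],
 [-72,  57,  24, -54],
 [ 72, -57, -24,  54]]
Now row reduce the product.
R2 ← R2 + (2/3)·R1: [0, 0, 0, 0]
R3 ← R3 + R1: [0, 0, 0, 0]
R4 ← R4 − R1: [0, 0, 0, 0]
1 nonzero row, so rank(BP) = 1.

1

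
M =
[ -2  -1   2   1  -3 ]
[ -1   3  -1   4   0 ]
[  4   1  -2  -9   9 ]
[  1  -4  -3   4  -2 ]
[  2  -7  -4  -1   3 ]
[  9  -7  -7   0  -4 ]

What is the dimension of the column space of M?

Row reduce to echelon form.
R2 ← R2 − (1/2)·R1: [0, 7/2, -2, 7/2, 3/2]
R3 ← R3 + (2)·R1: [0, -1, 2, -7, 3]
R4 ← R4 + (1/2)·R1: [0, -9/2, -2, 9/2, -7/2]
R5 ← R5 + R1: [0, -8, -2, 0, 0]
R6 ← R6 + (9/2)·R1: [0, -23/2, 2, 9/2, -35/2]
R3 ← R3 + (2/7)·R2: [0, 0, 10/7, -6, 24/7]
R4 ← R4 + (9/7)·R2: [0, 0, -32/7, 9, -11/7]
R5 ← R5 + (16/7)·R2: [0, 0, -46/7, 8, 24/7]
R6 ← R6 + (23/7)·R2: [0, 0, -32/7, 16, -88/7]
R4 ← R4 + (16/5)·R3: [0, 0, 0, -51/5, 47/5]
R5 ← R5 + (23/5)·R3: [0, 0, 0, -98/5, 96/5]
R6 ← R6 + (16/5)·R3: [0, 0, 0, -16/5, -8/5]
R5 ← R5 − (98/51)·R4: [0, 0, 0, 0, 58/51]
R6 ← R6 − (16/51)·R4: [0, 0, 0, 0, -232/51]
R6 ← R6 + (4)·R5: [0, 0, 0, 0, 0]
Echelon form has 5 nonzero rows, so rank(M) = 5.
The column space has dimension equal to the rank: 5.

5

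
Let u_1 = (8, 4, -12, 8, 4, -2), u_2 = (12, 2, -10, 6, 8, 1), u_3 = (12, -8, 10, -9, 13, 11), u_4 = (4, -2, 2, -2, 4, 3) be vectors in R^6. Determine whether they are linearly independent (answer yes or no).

Form the matrix with these vectors as rows and row reduce.
R2 ← R2 − (3/2)·R1: [0, -4, 8, -6, 2, 4]
R3 ← R3 − (3/2)·R1: [0, -14, 28, -21, 7, 14]
R4 ← R4 − (1/2)·R1: [0, -4, 8, -6, 2, 4]
R3 ← R3 − (7/2)·R2: [0, 0, 0, 0, 0, 0]
R4 ← R4 − R2: [0, 0, 0, 0, 0, 0]
2 nonzero rows, so the 4 vectors span a space of dimension 2.
Since 2 < 4, the vectors are linearly dependent.

no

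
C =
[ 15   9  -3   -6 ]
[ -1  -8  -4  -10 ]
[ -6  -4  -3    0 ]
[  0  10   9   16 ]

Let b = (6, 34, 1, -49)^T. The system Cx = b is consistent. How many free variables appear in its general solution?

Row reduce the augmented matrix [C | b].
R2 ← R2 + (1/15)·R1: [0, -37/5, -21/5, -52/5, 172/5]
R3 ← R3 + (2/5)·R1: [0, -2/5, -21/5, -12/5, 17/5]
R3 ← R3 − (2/37)·R2: [0, 0, -147/37, -68/37, 57/37]
R4 ← R4 + (50/37)·R2: [0, 0, 123/37, 72/37, -93/37]
R4 ← R4 + (41/49)·R3: [0, 0, 0, 20/49, -60/49]
The echelon form has 4 nonzero rows, and every pivot lies in the first 4 columns, so rank(C) = rank([C|b]) = 4.
The system is consistent.
Free variables = (unknowns) − (rank) = 4 − 4 = 0.

0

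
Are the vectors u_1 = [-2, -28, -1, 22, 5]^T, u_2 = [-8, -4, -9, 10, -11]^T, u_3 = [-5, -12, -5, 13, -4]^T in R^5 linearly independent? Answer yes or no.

Form the matrix with these vectors as rows and row reduce.
R2 ← R2 − (4)·R1: [0, 108, -5, -78, -31]
R3 ← R3 − (5/2)·R1: [0, 58, -5/2, -42, -33/2]
R3 ← R3 − (29/54)·R2: [0, 0, 5/27, -1/9, 4/27]
3 nonzero rows, so the 3 vectors span a space of dimension 3.
Since 3 = 3, the vectors are linearly independent.

yes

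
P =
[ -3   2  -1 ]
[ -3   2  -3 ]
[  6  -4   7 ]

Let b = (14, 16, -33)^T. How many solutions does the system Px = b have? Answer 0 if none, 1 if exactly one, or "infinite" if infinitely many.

Row reduce the augmented matrix [P | b].
R2 ← R2 − R1: [0, 0, -2, 2]
R3 ← R3 + (2)·R1: [0, 0, 5, -5]
R3 ← R3 + (5/2)·R2: [0, 0, 0, 0]
The echelon form has 2 nonzero rows, and every pivot lies in the first 3 columns, so rank(P) = rank([P|b]) = 2.
The system is consistent.
rank = 2 < 3 unknowns, so there are infinitely many solutions.

infinite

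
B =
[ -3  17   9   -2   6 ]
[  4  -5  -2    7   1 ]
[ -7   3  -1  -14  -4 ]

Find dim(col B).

3

Row reduce to echelon form.
R2 ← R2 + (4/3)·R1: [0, 53/3, 10, 13/3, 9]
R3 ← R3 − (7/3)·R1: [0, -110/3, -22, -28/3, -18]
R3 ← R3 + (110/53)·R2: [0, 0, -66/53, -18/53, 36/53]
Echelon form has 3 nonzero rows, so rank(B) = 3.
The column space has dimension equal to the rank: 3.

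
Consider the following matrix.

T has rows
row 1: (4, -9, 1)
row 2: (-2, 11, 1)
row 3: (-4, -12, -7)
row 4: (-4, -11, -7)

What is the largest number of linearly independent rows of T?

Row reduce to echelon form.
R2 ← R2 + (1/2)·R1: [0, 13/2, 3/2]
R3 ← R3 + R1: [0, -21, -6]
R4 ← R4 + R1: [0, -20, -6]
R3 ← R3 + (42/13)·R2: [0, 0, -15/13]
R4 ← R4 + (40/13)·R2: [0, 0, -18/13]
R4 ← R4 − (6/5)·R3: [0, 0, 0]
Echelon form has 3 nonzero rows, so rank(T) = 3.
The rank gives the maximum number of linearly independent rows: 3.

3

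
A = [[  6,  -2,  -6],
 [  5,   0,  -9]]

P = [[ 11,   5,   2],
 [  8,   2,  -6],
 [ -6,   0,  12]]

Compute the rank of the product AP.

First compute AP:
[[ 86,  26, -48],
 [109,  25, -98]]
Now row reduce the product.
R2 ← R2 − (109/86)·R1: [0, -342/43, -1598/43]
2 nonzero rows, so rank(AP) = 2.

2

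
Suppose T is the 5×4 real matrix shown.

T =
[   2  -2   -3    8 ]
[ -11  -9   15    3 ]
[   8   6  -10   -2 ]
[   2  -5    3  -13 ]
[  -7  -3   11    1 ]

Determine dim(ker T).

Row reduce to echelon form.
R2 ← R2 + (11/2)·R1: [0, -20, -3/2, 47]
R3 ← R3 − (4)·R1: [0, 14, 2, -34]
R4 ← R4 − R1: [0, -3, 6, -21]
R5 ← R5 + (7/2)·R1: [0, -10, 1/2, 29]
R3 ← R3 + (7/10)·R2: [0, 0, 19/20, -11/10]
R4 ← R4 − (3/20)·R2: [0, 0, 249/40, -561/20]
R5 ← R5 − (1/2)·R2: [0, 0, 5/4, 11/2]
R4 ← R4 − (249/38)·R3: [0, 0, 0, -396/19]
R5 ← R5 − (25/19)·R3: [0, 0, 0, 132/19]
R5 ← R5 + (1/3)·R4: [0, 0, 0, 0]
4 nonzero rows, so rank(T) = 4.
T has 4 columns; by rank–nullity, nullity = 4 − 4 = 0.

0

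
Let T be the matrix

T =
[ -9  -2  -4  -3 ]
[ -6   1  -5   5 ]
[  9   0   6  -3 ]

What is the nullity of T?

2

Row reduce to echelon form.
R2 ← R2 − (2/3)·R1: [0, 7/3, -7/3, 7]
R3 ← R3 + R1: [0, -2, 2, -6]
R3 ← R3 + (6/7)·R2: [0, 0, 0, 0]
2 nonzero rows, so rank(T) = 2.
T has 4 columns; by rank–nullity, nullity = 4 − 2 = 2.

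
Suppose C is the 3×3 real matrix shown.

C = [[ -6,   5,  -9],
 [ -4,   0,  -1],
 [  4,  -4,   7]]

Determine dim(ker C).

1

Row reduce to echelon form.
R2 ← R2 − (2/3)·R1: [0, -10/3, 5]
R3 ← R3 + (2/3)·R1: [0, -2/3, 1]
R3 ← R3 − (1/5)·R2: [0, 0, 0]
2 nonzero rows, so rank(C) = 2.
C has 3 columns; by rank–nullity, nullity = 3 − 2 = 1.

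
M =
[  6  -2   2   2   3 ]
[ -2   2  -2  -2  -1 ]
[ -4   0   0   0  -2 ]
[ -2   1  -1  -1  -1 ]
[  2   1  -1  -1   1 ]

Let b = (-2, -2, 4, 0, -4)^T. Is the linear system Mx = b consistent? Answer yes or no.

Row reduce the augmented matrix [M | b].
R2 ← R2 + (1/3)·R1: [0, 4/3, -4/3, -4/3, 0, -8/3]
R3 ← R3 + (2/3)·R1: [0, -4/3, 4/3, 4/3, 0, 8/3]
R4 ← R4 + (1/3)·R1: [0, 1/3, -1/3, -1/3, 0, -2/3]
R5 ← R5 − (1/3)·R1: [0, 5/3, -5/3, -5/3, 0, -10/3]
R3 ← R3 + R2: [0, 0, 0, 0, 0, 0]
R4 ← R4 − (1/4)·R2: [0, 0, 0, 0, 0, 0]
R5 ← R5 − (5/4)·R2: [0, 0, 0, 0, 0, 0]
The echelon form has 2 nonzero rows, and every pivot lies in the first 5 columns, so rank(M) = rank([M|b]) = 2.
The system is consistent.

yes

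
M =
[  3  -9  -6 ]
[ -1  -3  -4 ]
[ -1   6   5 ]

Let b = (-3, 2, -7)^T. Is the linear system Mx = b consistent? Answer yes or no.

Row reduce the augmented matrix [M | b].
R2 ← R2 + (1/3)·R1: [0, -6, -6, 1]
R3 ← R3 + (1/3)·R1: [0, 3, 3, -8]
R3 ← R3 + (1/2)·R2: [0, 0, 0, -15/2]
The echelon form has 3 nonzero rows; the last pivot sits in the augmented column, so rank(M) = 2 but rank([M|b]) = 3.
Since the ranks differ, the system is inconsistent.

no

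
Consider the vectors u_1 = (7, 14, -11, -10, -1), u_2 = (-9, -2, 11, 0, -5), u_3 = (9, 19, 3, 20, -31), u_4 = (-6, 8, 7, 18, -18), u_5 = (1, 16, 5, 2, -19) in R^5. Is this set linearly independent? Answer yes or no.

yes

Form the matrix with these vectors as rows and row reduce.
R2 ← R2 + (9/7)·R1: [0, 16, -22/7, -90/7, -44/7]
R3 ← R3 − (9/7)·R1: [0, 1, 120/7, 230/7, -208/7]
R4 ← R4 + (6/7)·R1: [0, 20, -17/7, 66/7, -132/7]
R5 ← R5 − (1/7)·R1: [0, 14, 46/7, 24/7, -132/7]
R3 ← R3 − (1/16)·R2: [0, 0, 971/56, 1885/56, -821/28]
R4 ← R4 − (5/4)·R2: [0, 0, 3/2, 51/2, -11]
R5 ← R5 − (7/8)·R2: [0, 0, 261/28, 411/28, -187/14]
R4 ← R4 − (84/971)·R3: [0, 0, 0, 21933/971, -8218/971]
R5 ← R5 − (522/971)·R3: [0, 0, 0, -3318/971, 2336/971]
R5 ← R5 + (1106/7311)·R4: [0, 0, 0, 0, 8228/7311]
5 nonzero rows, so the 5 vectors span a space of dimension 5.
Since 5 = 5, the vectors are linearly independent.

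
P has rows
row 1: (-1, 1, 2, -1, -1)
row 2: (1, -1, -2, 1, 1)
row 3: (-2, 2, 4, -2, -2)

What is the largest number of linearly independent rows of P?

1

Row reduce to echelon form.
R2 ← R2 + R1: [0, 0, 0, 0, 0]
R3 ← R3 − (2)·R1: [0, 0, 0, 0, 0]
Echelon form has 1 nonzero row, so rank(P) = 1.
The rank gives the maximum number of linearly independent rows: 1.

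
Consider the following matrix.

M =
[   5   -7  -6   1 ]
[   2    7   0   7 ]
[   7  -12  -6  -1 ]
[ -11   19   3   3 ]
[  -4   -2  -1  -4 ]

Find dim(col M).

Row reduce to echelon form.
R2 ← R2 − (2/5)·R1: [0, 49/5, 12/5, 33/5]
R3 ← R3 − (7/5)·R1: [0, -11/5, 12/5, -12/5]
R4 ← R4 + (11/5)·R1: [0, 18/5, -51/5, 26/5]
R5 ← R5 + (4/5)·R1: [0, -38/5, -29/5, -16/5]
R3 ← R3 + (11/49)·R2: [0, 0, 144/49, -45/49]
R4 ← R4 − (18/49)·R2: [0, 0, -543/49, 136/49]
R5 ← R5 + (38/49)·R2: [0, 0, -193/49, 94/49]
R4 ← R4 + (181/48)·R3: [0, 0, 0, -11/16]
R5 ← R5 + (193/144)·R3: [0, 0, 0, 11/16]
R5 ← R5 + R4: [0, 0, 0, 0]
Echelon form has 4 nonzero rows, so rank(M) = 4.
The column space has dimension equal to the rank: 4.

4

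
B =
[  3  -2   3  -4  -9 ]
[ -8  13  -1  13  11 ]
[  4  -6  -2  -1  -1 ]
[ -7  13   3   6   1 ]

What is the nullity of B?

1

Row reduce to echelon form.
R2 ← R2 + (8/3)·R1: [0, 23/3, 7, 7/3, -13]
R3 ← R3 − (4/3)·R1: [0, -10/3, -6, 13/3, 11]
R4 ← R4 + (7/3)·R1: [0, 25/3, 10, -10/3, -20]
R3 ← R3 + (10/23)·R2: [0, 0, -68/23, 123/23, 123/23]
R4 ← R4 − (25/23)·R2: [0, 0, 55/23, -135/23, -135/23]
R4 ← R4 + (55/68)·R3: [0, 0, 0, -105/68, -105/68]
4 nonzero rows, so rank(B) = 4.
B has 5 columns; by rank–nullity, nullity = 5 − 4 = 1.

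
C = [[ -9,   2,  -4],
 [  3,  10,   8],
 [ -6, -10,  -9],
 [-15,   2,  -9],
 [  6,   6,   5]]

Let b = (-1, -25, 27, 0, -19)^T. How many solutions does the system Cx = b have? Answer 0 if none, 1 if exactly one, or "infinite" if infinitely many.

1

Row reduce the augmented matrix [C | b].
R2 ← R2 + (1/3)·R1: [0, 32/3, 20/3, -76/3]
R3 ← R3 − (2/3)·R1: [0, -34/3, -19/3, 83/3]
R4 ← R4 − (5/3)·R1: [0, -4/3, -7/3, 5/3]
R5 ← R5 + (2/3)·R1: [0, 22/3, 7/3, -59/3]
R3 ← R3 + (17/16)·R2: [0, 0, 3/4, 3/4]
R4 ← R4 + (1/8)·R2: [0, 0, -3/2, -3/2]
R5 ← R5 − (11/16)·R2: [0, 0, -9/4, -9/4]
R4 ← R4 + (2)·R3: [0, 0, 0, 0]
R5 ← R5 + (3)·R3: [0, 0, 0, 0]
The echelon form has 3 nonzero rows, and every pivot lies in the first 3 columns, so rank(C) = rank([C|b]) = 3.
The system is consistent.
rank = 3 = number of unknowns, so the solution is unique.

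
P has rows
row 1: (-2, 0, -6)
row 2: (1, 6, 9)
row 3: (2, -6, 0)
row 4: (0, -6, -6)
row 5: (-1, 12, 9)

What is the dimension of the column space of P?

2

Row reduce to echelon form.
R2 ← R2 + (1/2)·R1: [0, 6, 6]
R3 ← R3 + R1: [0, -6, -6]
R5 ← R5 − (1/2)·R1: [0, 12, 12]
R3 ← R3 + R2: [0, 0, 0]
R4 ← R4 + R2: [0, 0, 0]
R5 ← R5 − (2)·R2: [0, 0, 0]
Echelon form has 2 nonzero rows, so rank(P) = 2.
The column space has dimension equal to the rank: 2.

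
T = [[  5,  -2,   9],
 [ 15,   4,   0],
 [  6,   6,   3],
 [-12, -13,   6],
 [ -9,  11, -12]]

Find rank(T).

3

Row reduce to echelon form.
R2 ← R2 − (3)·R1: [0, 10, -27]
R3 ← R3 − (6/5)·R1: [0, 42/5, -39/5]
R4 ← R4 + (12/5)·R1: [0, -89/5, 138/5]
R5 ← R5 + (9/5)·R1: [0, 37/5, 21/5]
R3 ← R3 − (21/25)·R2: [0, 0, 372/25]
R4 ← R4 + (89/50)·R2: [0, 0, -1023/50]
R5 ← R5 − (37/50)·R2: [0, 0, 1209/50]
R4 ← R4 + (11/8)·R3: [0, 0, 0]
R5 ← R5 − (13/8)·R3: [0, 0, 0]
Echelon form has 3 nonzero rows, so rank(T) = 3.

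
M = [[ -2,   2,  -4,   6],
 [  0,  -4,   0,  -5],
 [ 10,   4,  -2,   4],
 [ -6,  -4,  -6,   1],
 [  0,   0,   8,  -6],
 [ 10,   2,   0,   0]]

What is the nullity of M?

Row reduce to echelon form.
R3 ← R3 + (5)·R1: [0, 14, -22, 34]
R4 ← R4 − (3)·R1: [0, -10, 6, -17]
R6 ← R6 + (5)·R1: [0, 12, -20, 30]
R3 ← R3 + (7/2)·R2: [0, 0, -22, 33/2]
R4 ← R4 − (5/2)·R2: [0, 0, 6, -9/2]
R6 ← R6 + (3)·R2: [0, 0, -20, 15]
R4 ← R4 + (3/11)·R3: [0, 0, 0, 0]
R5 ← R5 + (4/11)·R3: [0, 0, 0, 0]
R6 ← R6 − (10/11)·R3: [0, 0, 0, 0]
3 nonzero rows, so rank(M) = 3.
M has 4 columns; by rank–nullity, nullity = 4 − 3 = 1.

1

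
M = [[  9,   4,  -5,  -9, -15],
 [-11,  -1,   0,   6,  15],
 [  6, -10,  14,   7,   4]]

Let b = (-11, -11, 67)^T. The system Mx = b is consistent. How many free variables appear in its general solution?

2

Row reduce the augmented matrix [M | b].
R2 ← R2 + (11/9)·R1: [0, 35/9, -55/9, -5, -10/3, -220/9]
R3 ← R3 − (2/3)·R1: [0, -38/3, 52/3, 13, 14, 223/3]
R3 ← R3 + (114/35)·R2: [0, 0, -18/7, -23/7, 22/7, -37/7]
The echelon form has 3 nonzero rows, and every pivot lies in the first 5 columns, so rank(M) = rank([M|b]) = 3.
The system is consistent.
Free variables = (unknowns) − (rank) = 5 − 3 = 2.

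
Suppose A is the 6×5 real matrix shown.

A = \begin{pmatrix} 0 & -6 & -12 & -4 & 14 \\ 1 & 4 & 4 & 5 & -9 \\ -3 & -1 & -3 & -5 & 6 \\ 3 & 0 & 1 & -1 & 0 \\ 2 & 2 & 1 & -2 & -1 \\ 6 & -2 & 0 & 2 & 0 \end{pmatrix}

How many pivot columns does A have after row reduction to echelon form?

Row reduce to echelon form.
Swap R1 ↔ R2
R3 ← R3 + (3)·R1: [0, 11, 9, 10, -21]
R4 ← R4 − (3)·R1: [0, -12, -11, -16, 27]
R5 ← R5 − (2)·R1: [0, -6, -7, -12, 17]
R6 ← R6 − (6)·R1: [0, -26, -24, -28, 54]
R3 ← R3 + (11/6)·R2: [0, 0, -13, 8/3, 14/3]
R4 ← R4 − (2)·R2: [0, 0, 13, -8, -1]
R5 ← R5 − R2: [0, 0, 5, -8, 3]
R6 ← R6 − (13/3)·R2: [0, 0, 28, -32/3, -20/3]
R4 ← R4 + R3: [0, 0, 0, -16/3, 11/3]
R5 ← R5 + (5/13)·R3: [0, 0, 0, -272/39, 187/39]
R6 ← R6 + (28/13)·R3: [0, 0, 0, -64/13, 44/13]
R5 ← R5 − (17/13)·R4: [0, 0, 0, 0, 0]
R6 ← R6 − (12/13)·R4: [0, 0, 0, 0, 0]
Echelon form has 4 nonzero rows, so rank(A) = 4.
Each nonzero row contributes one pivot column: 4 pivot columns.

4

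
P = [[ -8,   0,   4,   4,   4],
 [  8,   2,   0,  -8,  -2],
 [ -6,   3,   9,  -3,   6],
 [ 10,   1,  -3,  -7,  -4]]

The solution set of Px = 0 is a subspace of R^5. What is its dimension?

Row reduce to echelon form.
R2 ← R2 + R1: [0, 2, 4, -4, 2]
R3 ← R3 − (3/4)·R1: [0, 3, 6, -6, 3]
R4 ← R4 + (5/4)·R1: [0, 1, 2, -2, 1]
R3 ← R3 − (3/2)·R2: [0, 0, 0, 0, 0]
R4 ← R4 − (1/2)·R2: [0, 0, 0, 0, 0]
2 nonzero rows, so rank(P) = 2.
P has 5 columns; by rank–nullity, nullity = 5 − 2 = 3.

3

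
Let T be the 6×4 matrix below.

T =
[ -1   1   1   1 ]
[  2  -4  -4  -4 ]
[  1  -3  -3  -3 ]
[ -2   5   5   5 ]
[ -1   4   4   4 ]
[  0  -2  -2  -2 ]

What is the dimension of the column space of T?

Row reduce to echelon form.
R2 ← R2 + (2)·R1: [0, -2, -2, -2]
R3 ← R3 + R1: [0, -2, -2, -2]
R4 ← R4 − (2)·R1: [0, 3, 3, 3]
R5 ← R5 − R1: [0, 3, 3, 3]
R3 ← R3 − R2: [0, 0, 0, 0]
R4 ← R4 + (3/2)·R2: [0, 0, 0, 0]
R5 ← R5 + (3/2)·R2: [0, 0, 0, 0]
R6 ← R6 − R2: [0, 0, 0, 0]
Echelon form has 2 nonzero rows, so rank(T) = 2.
The column space has dimension equal to the rank: 2.

2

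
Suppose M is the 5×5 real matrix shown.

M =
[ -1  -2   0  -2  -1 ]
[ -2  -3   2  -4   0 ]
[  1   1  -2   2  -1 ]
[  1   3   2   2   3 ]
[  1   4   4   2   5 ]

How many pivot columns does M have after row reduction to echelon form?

Row reduce to echelon form.
R2 ← R2 − (2)·R1: [0, 1, 2, 0, 2]
R3 ← R3 + R1: [0, -1, -2, 0, -2]
R4 ← R4 + R1: [0, 1, 2, 0, 2]
R5 ← R5 + R1: [0, 2, 4, 0, 4]
R3 ← R3 + R2: [0, 0, 0, 0, 0]
R4 ← R4 − R2: [0, 0, 0, 0, 0]
R5 ← R5 − (2)·R2: [0, 0, 0, 0, 0]
Echelon form has 2 nonzero rows, so rank(M) = 2.
Each nonzero row contributes one pivot column: 2 pivot columns.

2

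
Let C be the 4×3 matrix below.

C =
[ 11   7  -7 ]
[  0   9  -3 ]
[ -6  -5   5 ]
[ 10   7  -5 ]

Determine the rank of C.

Row reduce to echelon form.
R3 ← R3 + (6/11)·R1: [0, -13/11, 13/11]
R4 ← R4 − (10/11)·R1: [0, 7/11, 15/11]
R3 ← R3 + (13/99)·R2: [0, 0, 26/33]
R4 ← R4 − (7/99)·R2: [0, 0, 52/33]
R4 ← R4 − (2)·R3: [0, 0, 0]
Echelon form has 3 nonzero rows, so rank(C) = 3.

3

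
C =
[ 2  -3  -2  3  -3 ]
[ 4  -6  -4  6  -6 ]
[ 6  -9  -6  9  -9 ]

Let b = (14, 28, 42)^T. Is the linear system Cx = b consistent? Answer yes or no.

Row reduce the augmented matrix [C | b].
R2 ← R2 − (2)·R1: [0, 0, 0, 0, 0, 0]
R3 ← R3 − (3)·R1: [0, 0, 0, 0, 0, 0]
The echelon form has 1 nonzero rows, and every pivot lies in the first 5 columns, so rank(C) = rank([C|b]) = 1.
The system is consistent.

yes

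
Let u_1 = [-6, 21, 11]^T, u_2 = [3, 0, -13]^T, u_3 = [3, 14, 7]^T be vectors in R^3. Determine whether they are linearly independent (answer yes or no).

yes

Form the matrix with these vectors as rows and row reduce.
R2 ← R2 + (1/2)·R1: [0, 21/2, -15/2]
R3 ← R3 + (1/2)·R1: [0, 49/2, 25/2]
R3 ← R3 − (7/3)·R2: [0, 0, 30]
3 nonzero rows, so the 3 vectors span a space of dimension 3.
Since 3 = 3, the vectors are linearly independent.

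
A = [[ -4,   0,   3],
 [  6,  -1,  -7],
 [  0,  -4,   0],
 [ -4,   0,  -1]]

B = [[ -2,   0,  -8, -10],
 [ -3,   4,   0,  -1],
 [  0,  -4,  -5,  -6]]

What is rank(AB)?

First compute AB:
[[  8, -12,  17,  22],
 [ -9,  24, -13, -17],
 [ 12, -16,   0,   4],
 [  8,   4,  37,  46]]
Now row reduce the product.
R2 ← R2 + (9/8)·R1: [0, 21/2, 49/8, 31/4]
R3 ← R3 − (3/2)·R1: [0, 2, -51/2, -29]
R4 ← R4 − R1: [0, 16, 20, 24]
R3 ← R3 − (4/21)·R2: [0, 0, -80/3, -640/21]
R4 ← R4 − (32/21)·R2: [0, 0, 32/3, 256/21]
R4 ← R4 + (2/5)·R3: [0, 0, 0, 0]
3 nonzero rows, so rank(AB) = 3.

3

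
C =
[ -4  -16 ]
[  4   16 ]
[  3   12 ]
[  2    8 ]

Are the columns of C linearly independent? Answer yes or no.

no

Row reduce C to echelon form.
R2 ← R2 + R1: [0, 0]
R3 ← R3 + (3/4)·R1: [0, 0]
R4 ← R4 + (1/2)·R1: [0, 0]
1 pivot among 2 columns.
Only 1 < 2 pivot columns, so the columns are linearly dependent.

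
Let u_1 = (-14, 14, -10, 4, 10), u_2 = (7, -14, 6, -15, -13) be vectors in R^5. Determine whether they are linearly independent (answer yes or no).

yes

Form the matrix with these vectors as rows and row reduce.
R2 ← R2 + (1/2)·R1: [0, -7, 1, -13, -8]
2 nonzero rows, so the 2 vectors span a space of dimension 2.
Since 2 = 2, the vectors are linearly independent.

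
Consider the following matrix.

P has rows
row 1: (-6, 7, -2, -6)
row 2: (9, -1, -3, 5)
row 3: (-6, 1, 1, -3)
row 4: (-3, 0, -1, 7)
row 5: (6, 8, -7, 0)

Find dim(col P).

4

Row reduce to echelon form.
R2 ← R2 + (3/2)·R1: [0, 19/2, -6, -4]
R3 ← R3 − R1: [0, -6, 3, 3]
R4 ← R4 − (1/2)·R1: [0, -7/2, 0, 10]
R5 ← R5 + R1: [0, 15, -9, -6]
R3 ← R3 + (12/19)·R2: [0, 0, -15/19, 9/19]
R4 ← R4 + (7/19)·R2: [0, 0, -42/19, 162/19]
R5 ← R5 − (30/19)·R2: [0, 0, 9/19, 6/19]
R4 ← R4 − (14/5)·R3: [0, 0, 0, 36/5]
R5 ← R5 + (3/5)·R3: [0, 0, 0, 3/5]
R5 ← R5 − (1/12)·R4: [0, 0, 0, 0]
Echelon form has 4 nonzero rows, so rank(P) = 4.
The column space has dimension equal to the rank: 4.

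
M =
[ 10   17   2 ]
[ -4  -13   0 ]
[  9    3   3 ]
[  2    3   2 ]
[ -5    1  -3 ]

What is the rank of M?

3

Row reduce to echelon form.
R2 ← R2 + (2/5)·R1: [0, -31/5, 4/5]
R3 ← R3 − (9/10)·R1: [0, -123/10, 6/5]
R4 ← R4 − (1/5)·R1: [0, -2/5, 8/5]
R5 ← R5 + (1/2)·R1: [0, 19/2, -2]
R3 ← R3 − (123/62)·R2: [0, 0, -12/31]
R4 ← R4 − (2/31)·R2: [0, 0, 48/31]
R5 ← R5 + (95/62)·R2: [0, 0, -24/31]
R4 ← R4 + (4)·R3: [0, 0, 0]
R5 ← R5 − (2)·R3: [0, 0, 0]
Echelon form has 3 nonzero rows, so rank(M) = 3.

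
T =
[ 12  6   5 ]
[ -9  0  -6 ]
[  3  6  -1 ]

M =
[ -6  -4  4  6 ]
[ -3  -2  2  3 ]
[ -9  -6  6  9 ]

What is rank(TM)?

1

First compute TM:
[[-135, -90,  90, 135],
 [108,  72, -72, -108],
 [-27, -18,  18,  27]]
Now row reduce the product.
R2 ← R2 + (4/5)·R1: [0, 0, 0, 0]
R3 ← R3 − (1/5)·R1: [0, 0, 0, 0]
1 nonzero row, so rank(TM) = 1.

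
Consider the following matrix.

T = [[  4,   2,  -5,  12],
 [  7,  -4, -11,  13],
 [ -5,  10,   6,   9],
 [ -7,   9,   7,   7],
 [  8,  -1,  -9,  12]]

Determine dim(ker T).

1

Row reduce to echelon form.
R2 ← R2 − (7/4)·R1: [0, -15/2, -9/4, -8]
R3 ← R3 + (5/4)·R1: [0, 25/2, -1/4, 24]
R4 ← R4 + (7/4)·R1: [0, 25/2, -7/4, 28]
R5 ← R5 − (2)·R1: [0, -5, 1, -12]
R3 ← R3 + (5/3)·R2: [0, 0, -4, 32/3]
R4 ← R4 + (5/3)·R2: [0, 0, -11/2, 44/3]
R5 ← R5 − (2/3)·R2: [0, 0, 5/2, -20/3]
R4 ← R4 − (11/8)·R3: [0, 0, 0, 0]
R5 ← R5 + (5/8)·R3: [0, 0, 0, 0]
3 nonzero rows, so rank(T) = 3.
T has 4 columns; by rank–nullity, nullity = 4 − 3 = 1.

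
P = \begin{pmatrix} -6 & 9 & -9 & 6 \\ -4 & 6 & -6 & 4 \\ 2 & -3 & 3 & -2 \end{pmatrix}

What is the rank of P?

Row reduce to echelon form.
R2 ← R2 − (2/3)·R1: [0, 0, 0, 0]
R3 ← R3 + (1/3)·R1: [0, 0, 0, 0]
Echelon form has 1 nonzero row, so rank(P) = 1.

1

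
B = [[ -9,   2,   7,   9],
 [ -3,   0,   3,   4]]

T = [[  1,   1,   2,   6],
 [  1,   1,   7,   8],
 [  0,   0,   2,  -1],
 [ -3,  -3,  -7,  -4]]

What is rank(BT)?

First compute BT:
[[-34, -34, -53, -81],
 [-15, -15, -28, -37]]
Now row reduce the product.
R2 ← R2 − (15/34)·R1: [0, 0, -157/34, -43/34]
2 nonzero rows, so rank(BT) = 2.

2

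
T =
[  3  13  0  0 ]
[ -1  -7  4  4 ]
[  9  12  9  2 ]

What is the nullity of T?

1

Row reduce to echelon form.
R2 ← R2 + (1/3)·R1: [0, -8/3, 4, 4]
R3 ← R3 − (3)·R1: [0, -27, 9, 2]
R3 ← R3 − (81/8)·R2: [0, 0, -63/2, -77/2]
3 nonzero rows, so rank(T) = 3.
T has 4 columns; by rank–nullity, nullity = 4 − 3 = 1.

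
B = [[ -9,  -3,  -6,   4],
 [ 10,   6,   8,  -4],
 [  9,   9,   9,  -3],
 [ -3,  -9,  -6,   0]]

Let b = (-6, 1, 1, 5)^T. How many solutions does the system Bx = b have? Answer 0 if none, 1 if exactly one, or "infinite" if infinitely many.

Row reduce the augmented matrix [B | b].
R2 ← R2 + (10/9)·R1: [0, 8/3, 4/3, 4/9, -17/3]
R3 ← R3 + R1: [0, 6, 3, 1, -5]
R4 ← R4 − (1/3)·R1: [0, -8, -4, -4/3, 7]
R3 ← R3 − (9/4)·R2: [0, 0, 0, 0, 31/4]
R4 ← R4 + (3)·R2: [0, 0, 0, 0, -10]
R4 ← R4 + (40/31)·R3: [0, 0, 0, 0, 0]
The echelon form has 3 nonzero rows; the last pivot sits in the augmented column, so rank(B) = 2 but rank([B|b]) = 3.
Since the ranks differ, the system is inconsistent.
It has no solutions.

0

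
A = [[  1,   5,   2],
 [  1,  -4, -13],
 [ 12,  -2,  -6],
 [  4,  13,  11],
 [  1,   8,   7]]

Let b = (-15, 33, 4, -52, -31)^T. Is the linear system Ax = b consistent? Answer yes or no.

yes

Row reduce the augmented matrix [A | b].
R2 ← R2 − R1: [0, -9, -15, 48]
R3 ← R3 − (12)·R1: [0, -62, -30, 184]
R4 ← R4 − (4)·R1: [0, -7, 3, 8]
R5 ← R5 − R1: [0, 3, 5, -16]
R3 ← R3 − (62/9)·R2: [0, 0, 220/3, -440/3]
R4 ← R4 − (7/9)·R2: [0, 0, 44/3, -88/3]
R5 ← R5 + (1/3)·R2: [0, 0, 0, 0]
R4 ← R4 − (1/5)·R3: [0, 0, 0, 0]
The echelon form has 3 nonzero rows, and every pivot lies in the first 3 columns, so rank(A) = rank([A|b]) = 3.
The system is consistent.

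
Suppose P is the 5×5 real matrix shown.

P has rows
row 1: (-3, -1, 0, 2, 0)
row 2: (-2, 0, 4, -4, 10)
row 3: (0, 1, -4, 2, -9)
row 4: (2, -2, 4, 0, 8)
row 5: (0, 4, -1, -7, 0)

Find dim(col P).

3

Row reduce to echelon form.
R2 ← R2 − (2/3)·R1: [0, 2/3, 4, -16/3, 10]
R4 ← R4 + (2/3)·R1: [0, -8/3, 4, 4/3, 8]
R3 ← R3 − (3/2)·R2: [0, 0, -10, 10, -24]
R4 ← R4 + (4)·R2: [0, 0, 20, -20, 48]
R5 ← R5 − (6)·R2: [0, 0, -25, 25, -60]
R4 ← R4 + (2)·R3: [0, 0, 0, 0, 0]
R5 ← R5 − (5/2)·R3: [0, 0, 0, 0, 0]
Echelon form has 3 nonzero rows, so rank(P) = 3.
The column space has dimension equal to the rank: 3.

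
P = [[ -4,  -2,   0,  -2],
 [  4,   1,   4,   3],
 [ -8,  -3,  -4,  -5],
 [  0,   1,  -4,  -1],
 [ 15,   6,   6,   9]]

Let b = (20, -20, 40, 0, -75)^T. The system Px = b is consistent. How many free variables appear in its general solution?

Row reduce the augmented matrix [P | b].
R2 ← R2 + R1: [0, -1, 4, 1, 0]
R3 ← R3 − (2)·R1: [0, 1, -4, -1, 0]
R5 ← R5 + (15/4)·R1: [0, -3/2, 6, 3/2, 0]
R3 ← R3 + R2: [0, 0, 0, 0, 0]
R4 ← R4 + R2: [0, 0, 0, 0, 0]
R5 ← R5 − (3/2)·R2: [0, 0, 0, 0, 0]
The echelon form has 2 nonzero rows, and every pivot lies in the first 4 columns, so rank(P) = rank([P|b]) = 2.
The system is consistent.
Free variables = (unknowns) − (rank) = 4 − 2 = 2.

2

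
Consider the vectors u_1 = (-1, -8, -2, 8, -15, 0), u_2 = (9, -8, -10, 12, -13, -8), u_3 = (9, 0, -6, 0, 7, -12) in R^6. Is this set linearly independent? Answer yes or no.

yes

Form the matrix with these vectors as rows and row reduce.
R2 ← R2 + (9)·R1: [0, -80, -28, 84, -148, -8]
R3 ← R3 + (9)·R1: [0, -72, -24, 72, -128, -12]
R3 ← R3 − (9/10)·R2: [0, 0, 6/5, -18/5, 26/5, -24/5]
3 nonzero rows, so the 3 vectors span a space of dimension 3.
Since 3 = 3, the vectors are linearly independent.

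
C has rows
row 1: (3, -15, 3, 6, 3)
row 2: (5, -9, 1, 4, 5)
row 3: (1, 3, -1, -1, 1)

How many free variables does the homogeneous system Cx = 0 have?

3

Row reduce to echelon form.
R2 ← R2 − (5/3)·R1: [0, 16, -4, -6, 0]
R3 ← R3 − (1/3)·R1: [0, 8, -2, -3, 0]
R3 ← R3 − (1/2)·R2: [0, 0, 0, 0, 0]
2 nonzero rows, so rank(C) = 2.
C has 5 columns; by rank–nullity, nullity = 5 − 2 = 3.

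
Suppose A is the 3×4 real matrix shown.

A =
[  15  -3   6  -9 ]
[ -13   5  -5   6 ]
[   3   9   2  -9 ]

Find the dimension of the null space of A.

2

Row reduce to echelon form.
R2 ← R2 + (13/15)·R1: [0, 12/5, 1/5, -9/5]
R3 ← R3 − (1/5)·R1: [0, 48/5, 4/5, -36/5]
R3 ← R3 − (4)·R2: [0, 0, 0, 0]
2 nonzero rows, so rank(A) = 2.
A has 4 columns; by rank–nullity, nullity = 4 − 2 = 2.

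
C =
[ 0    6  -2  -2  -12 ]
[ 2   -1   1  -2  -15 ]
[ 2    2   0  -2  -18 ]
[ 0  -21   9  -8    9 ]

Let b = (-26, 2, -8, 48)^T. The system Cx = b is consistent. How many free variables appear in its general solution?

1

Row reduce the augmented matrix [C | b].
Swap R1 ↔ R2
R3 ← R3 − R1: [0, 3, -1, 0, -3, -10]
R3 ← R3 − (1/2)·R2: [0, 0, 0, 1, 3, 3]
R4 ← R4 + (7/2)·R2: [0, 0, 2, -15, -33, -43]
Swap R3 ↔ R4
The echelon form has 4 nonzero rows, and every pivot lies in the first 5 columns, so rank(C) = rank([C|b]) = 4.
The system is consistent.
Free variables = (unknowns) − (rank) = 5 − 4 = 1.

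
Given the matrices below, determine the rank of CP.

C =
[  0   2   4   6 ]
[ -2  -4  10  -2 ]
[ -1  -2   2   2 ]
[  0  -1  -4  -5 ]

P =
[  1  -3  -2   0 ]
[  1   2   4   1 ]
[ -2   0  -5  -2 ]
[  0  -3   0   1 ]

First compute CP:
[[ -6, -14, -12,   0],
 [-26,   4, -62, -26],
 [ -7,  -7, -16,  -4],
 [  7,  13,  16,   2]]
Now row reduce the product.
R2 ← R2 − (13/3)·R1: [0, 194/3, -10, -26]
R3 ← R3 − (7/6)·R1: [0, 28/3, -2, -4]
R4 ← R4 + (7/6)·R1: [0, -10/3, 2, 2]
R3 ← R3 − (14/97)·R2: [0, 0, -54/97, -24/97]
R4 ← R4 + (5/97)·R2: [0, 0, 144/97, 64/97]
R4 ← R4 + (8/3)·R3: [0, 0, 0, 0]
3 nonzero rows, so rank(CP) = 3.

3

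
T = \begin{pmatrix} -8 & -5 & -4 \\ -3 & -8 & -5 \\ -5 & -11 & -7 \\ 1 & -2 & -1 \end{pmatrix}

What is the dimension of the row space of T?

Row reduce to echelon form.
R2 ← R2 − (3/8)·R1: [0, -49/8, -7/2]
R3 ← R3 − (5/8)·R1: [0, -63/8, -9/2]
R4 ← R4 + (1/8)·R1: [0, -21/8, -3/2]
R3 ← R3 − (9/7)·R2: [0, 0, 0]
R4 ← R4 − (3/7)·R2: [0, 0, 0]
Echelon form has 2 nonzero rows, so rank(T) = 2.
The row space has dimension equal to the rank: 2.

2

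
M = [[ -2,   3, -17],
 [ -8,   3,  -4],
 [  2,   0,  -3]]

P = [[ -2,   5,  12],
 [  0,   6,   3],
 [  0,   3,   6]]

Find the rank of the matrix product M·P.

3

First compute MP:
[[  4, -43, -117],
 [ 16, -34, -111],
 [ -4,   1,   6]]
Now row reduce the product.
R2 ← R2 − (4)·R1: [0, 138, 357]
R3 ← R3 + R1: [0, -42, -111]
R3 ← R3 + (7/23)·R2: [0, 0, -54/23]
3 nonzero rows, so rank(MP) = 3.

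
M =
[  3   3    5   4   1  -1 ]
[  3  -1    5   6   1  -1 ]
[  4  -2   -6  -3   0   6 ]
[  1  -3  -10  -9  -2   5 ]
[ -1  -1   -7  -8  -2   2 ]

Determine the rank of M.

Row reduce to echelon form.
R2 ← R2 − R1: [0, -4, 0, 2, 0, 0]
R3 ← R3 − (4/3)·R1: [0, -6, -38/3, -25/3, -4/3, 22/3]
R4 ← R4 − (1/3)·R1: [0, -4, -35/3, -31/3, -7/3, 16/3]
R5 ← R5 + (1/3)·R1: [0, 0, -16/3, -20/3, -5/3, 5/3]
R3 ← R3 − (3/2)·R2: [0, 0, -38/3, -34/3, -4/3, 22/3]
R4 ← R4 − R2: [0, 0, -35/3, -37/3, -7/3, 16/3]
R4 ← R4 − (35/38)·R3: [0, 0, 0, -36/19, -21/19, -27/19]
R5 ← R5 − (8/19)·R3: [0, 0, 0, -36/19, -21/19, -27/19]
R5 ← R5 − R4: [0, 0, 0, 0, 0, 0]
Echelon form has 4 nonzero rows, so rank(M) = 4.

4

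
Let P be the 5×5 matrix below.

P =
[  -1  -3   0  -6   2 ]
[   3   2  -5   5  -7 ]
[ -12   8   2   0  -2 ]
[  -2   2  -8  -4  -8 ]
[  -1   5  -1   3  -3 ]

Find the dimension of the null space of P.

Row reduce to echelon form.
R2 ← R2 + (3)·R1: [0, -7, -5, -13, -1]
R3 ← R3 − (12)·R1: [0, 44, 2, 72, -26]
R4 ← R4 − (2)·R1: [0, 8, -8, 8, -12]
R5 ← R5 − R1: [0, 8, -1, 9, -5]
R3 ← R3 + (44/7)·R2: [0, 0, -206/7, -68/7, -226/7]
R4 ← R4 + (8/7)·R2: [0, 0, -96/7, -48/7, -92/7]
R5 ← R5 + (8/7)·R2: [0, 0, -47/7, -41/7, -43/7]
R4 ← R4 − (48/103)·R3: [0, 0, 0, -240/103, 196/103]
R5 ← R5 − (47/206)·R3: [0, 0, 0, -375/103, 126/103]
R5 ← R5 − (25/16)·R4: [0, 0, 0, 0, -7/4]
5 nonzero rows, so rank(P) = 5.
P has 5 columns; by rank–nullity, nullity = 5 − 5 = 0.

0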